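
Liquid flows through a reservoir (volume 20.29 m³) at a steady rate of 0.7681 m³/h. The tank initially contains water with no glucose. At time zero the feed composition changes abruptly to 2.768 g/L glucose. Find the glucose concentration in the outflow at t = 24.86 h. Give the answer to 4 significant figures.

Species balance on the tank: V dC/dt = Q(C_in − C).
Rewrite as dC/dt + C/τ = C_in/τ, τ = V/Q = 26.4158 h.
Integrating: C(t) = C_in + (C₀ − C_in) e^(−t/τ).
C(24.86) = 2.768 + (0 − 2.768)·e^(−24.86/26.4158) = 2.768 + (-2.76800)·0.390197 = 1.68793 g/L.

1.688 g/L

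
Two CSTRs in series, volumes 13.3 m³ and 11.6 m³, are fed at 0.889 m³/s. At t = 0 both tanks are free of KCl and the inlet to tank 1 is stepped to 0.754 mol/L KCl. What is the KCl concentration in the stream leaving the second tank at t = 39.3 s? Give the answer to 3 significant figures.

0.581 mol/L

Time constants: τᵢ = Vᵢ/Q for each well-mixed tank.
τ₁ = 13.3/0.889 = 14.961 s; τ₂ = 11.6/0.889 = 13.048 s.
Tank 1: C₁ = C_in(1 − e^(−t/τ₁)). Tank 2 (τ₁ ≠ τ₂): C₂ = C_in[1 − (τ₁ e^(−t/τ₁) − τ₂ e^(−t/τ₂))/(τ₁ − τ₂)].
At t = 39.3: e^(−t/τ₁) = 0.072303, e^(−t/τ₂) = 0.049200.
C₂ = 0.754·[1 − (14.961·0.072303 − 13.048·0.049200)/(1.9123)] = 0.754·0.77005 = 0.58062 mol/L.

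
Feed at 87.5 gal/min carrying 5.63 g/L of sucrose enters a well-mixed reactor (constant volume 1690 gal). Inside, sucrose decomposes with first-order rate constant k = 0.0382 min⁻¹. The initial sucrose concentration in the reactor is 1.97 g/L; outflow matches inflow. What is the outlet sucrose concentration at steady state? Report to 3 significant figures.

3.24 g/L

Species balance: V dC/dt = Q C_in − Q C − k V C.
Steady state (dC/dt = 0): C_ss = Q C_in/(Q + kV) = C_in/(1 + kV/Q).
C_ss = 87.5·5.63/(87.5 + 0.0382·1690) = 492.62/152.06 = 3.2397 g/L.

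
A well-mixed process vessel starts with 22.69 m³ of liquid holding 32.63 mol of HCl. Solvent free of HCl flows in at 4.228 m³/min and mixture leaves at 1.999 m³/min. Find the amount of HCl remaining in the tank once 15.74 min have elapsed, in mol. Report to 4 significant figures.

Let m(t) be the amount of HCl. Volume: V(t) = V₀ + (Q_in − Q_out) t = 22.69 + 2.22900 t; V(15.74) = 57.7745 m³.
Species balance (pure solvent in): dm/dt = −Q_out · m/V(t).
dm/m = −Q_out dt/(V₀ + 2.22900 t); integrating gives ln(m/m₀) = −(Q_out/(Q_in−Q_out)) ln(V/V₀).
m = m₀ (V₀/V)^(Q_out/(Q_in−Q_out)) = 32.63 × (22.69/57.7745)^(0.896815) = 14.1123 mol.

14.11 mol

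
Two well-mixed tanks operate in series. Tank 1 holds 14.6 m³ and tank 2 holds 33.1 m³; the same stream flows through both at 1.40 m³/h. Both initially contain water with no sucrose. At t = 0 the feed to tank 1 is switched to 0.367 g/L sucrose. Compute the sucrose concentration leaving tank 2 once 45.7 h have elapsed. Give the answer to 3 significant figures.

Each tank obeys Vᵢ dCᵢ/dt = Q(Cᵢ₋₁ − Cᵢ), so τᵢ = Vᵢ/Q.
τ₁ = 14.6/1.40 = 10.429 h; τ₂ = 33.1/1.40 = 23.643 h.
Solving the cascade with C₁(0)=C₂(0)=0 gives C₂(t) = C_in[1 − (τ₁ e^(−t/τ₁) − τ₂ e^(−t/τ₂))/(τ₁ − τ₂)].
At t = 45.7: e^(−t/τ₁) = 0.012498, e^(−t/τ₂) = 0.14472.
C₂ = 0.367·[1 − (10.429·0.012498 − 23.643·0.14472)/(-13.214)] = 0.367·0.75093 = 0.27559 g/L.

0.276 g/L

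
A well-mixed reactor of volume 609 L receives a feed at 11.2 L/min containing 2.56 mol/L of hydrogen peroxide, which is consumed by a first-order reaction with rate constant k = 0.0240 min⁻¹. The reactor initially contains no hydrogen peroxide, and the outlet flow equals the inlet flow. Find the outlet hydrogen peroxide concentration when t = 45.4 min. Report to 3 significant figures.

0.949 mol/L

Species balance: V dC/dt = Q C_in − Q C − k V C.
This is linear with rate a = Q/V + k = 0.042391 min⁻¹.
C_ss = Q C_in/(Q + kV) = 1.1106 mol/L; C(t) = C_ss + (C₀ − C_ss) e^(−a t).
C(45.4) = 1.1106 + (-1.1106)·e^(−0.042391·45.4) = 1.1106 + (-1.1106)·0.14594 = 0.94854 mol/L.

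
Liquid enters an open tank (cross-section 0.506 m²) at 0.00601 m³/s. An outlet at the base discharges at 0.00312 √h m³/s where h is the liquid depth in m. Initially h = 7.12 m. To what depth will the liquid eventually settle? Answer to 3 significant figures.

3.71 m

Level balance: A dh/dt = 0.00601 − 0.00312 √h. Setting dh/dt = 0:
Q_in = 0.00312 √h_ss ⇒ √h_ss = 0.00601/0.00312 = 1.9263.
h_ss = 1.9263² = 3.7106 m. (Since h₀ = 7.12 m > h_ss, the level will fall toward this value.)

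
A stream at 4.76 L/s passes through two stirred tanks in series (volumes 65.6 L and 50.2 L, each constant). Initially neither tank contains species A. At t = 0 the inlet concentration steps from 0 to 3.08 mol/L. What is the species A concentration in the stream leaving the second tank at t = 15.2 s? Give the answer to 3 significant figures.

Time constants: τᵢ = Vᵢ/Q for each well-mixed tank.
τ₁ = 65.6/4.76 = 13.782 s; τ₂ = 50.2/4.76 = 10.546 s.
Solving the cascade with C₁(0)=C₂(0)=0 gives C₂(t) = C_in[1 − (τ₁ e^(−t/τ₁) − τ₂ e^(−t/τ₂))/(τ₁ − τ₂)].
At t = 15.2: e^(−t/τ₁) = 0.33190, e^(−t/τ₂) = 0.23663.
C₂ = 3.08·[1 − (13.782·0.33190 − 10.546·0.23663)/(3.2353)] = 3.08·0.35754 = 1.1012 mol/L.

1.10 mol/L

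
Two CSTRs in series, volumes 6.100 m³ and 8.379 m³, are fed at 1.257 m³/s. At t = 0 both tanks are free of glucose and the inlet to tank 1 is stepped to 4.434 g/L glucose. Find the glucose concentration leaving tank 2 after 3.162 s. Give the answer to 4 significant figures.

Each tank obeys Vᵢ dCᵢ/dt = Q(Cᵢ₋₁ − Cᵢ), so τᵢ = Vᵢ/Q.
τ₁ = 6.100/1.257 = 4.85282 s; τ₂ = 8.379/1.257 = 6.66587 s.
Solving the cascade with C₁(0)=C₂(0)=0 gives C₂(t) = C_in[1 − (τ₁ e^(−t/τ₁) − τ₂ e^(−t/τ₂))/(τ₁ − τ₂)].
At t = 3.162: e^(−t/τ₁) = 0.521222, e^(−t/τ₂) = 0.622285.
C₂ = 4.434·[1 − (4.85282·0.521222 − 6.66587·0.622285)/(-1.81305)] = 4.434·0.107207 = 0.475357 g/L.

0.4754 g/L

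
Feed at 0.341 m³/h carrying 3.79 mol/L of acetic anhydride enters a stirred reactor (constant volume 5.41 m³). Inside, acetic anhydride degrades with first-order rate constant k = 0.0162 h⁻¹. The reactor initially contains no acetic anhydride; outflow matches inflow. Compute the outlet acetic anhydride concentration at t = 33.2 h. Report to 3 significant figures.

Species balance: V dC/dt = Q C_in − Q C − k V C.
This is linear with rate a = Q/V + k = 0.079231 h⁻¹.
C_ss = Q C_in/(Q + kV) = 3.0151 mol/L; C(t) = C_ss + (C₀ − C_ss) e^(−a t).
C(33.2) = 3.0151 + (-3.0151)·e^(−0.079231·33.2) = 3.0151 + (-3.0151)·0.072044 = 2.7979 mol/L.

2.80 mol/L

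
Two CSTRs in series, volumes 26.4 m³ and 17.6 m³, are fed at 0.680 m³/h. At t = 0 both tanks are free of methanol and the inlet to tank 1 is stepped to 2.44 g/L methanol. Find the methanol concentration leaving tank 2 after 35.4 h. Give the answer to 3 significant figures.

0.742 g/L

Species balance on tank i: dCᵢ/dt = (Cᵢ₋₁ − Cᵢ)/τᵢ with τᵢ = Vᵢ/Q.
τ₁ = 26.4/0.680 = 38.824 h; τ₂ = 17.6/0.680 = 25.882 h.
Tank 1: C₁ = C_in(1 − e^(−t/τ₁)). Tank 2 (τ₁ ≠ τ₂): C₂ = C_in[1 − (τ₁ e^(−t/τ₁) − τ₂ e^(−t/τ₂))/(τ₁ − τ₂)].
At t = 35.4: e^(−t/τ₁) = 0.40179, e^(−t/τ₂) = 0.25469.
C₂ = 2.44·[1 − (38.824·0.40179 − 25.882·0.25469)/(12.941)] = 2.44·0.30399 = 0.74174 g/L.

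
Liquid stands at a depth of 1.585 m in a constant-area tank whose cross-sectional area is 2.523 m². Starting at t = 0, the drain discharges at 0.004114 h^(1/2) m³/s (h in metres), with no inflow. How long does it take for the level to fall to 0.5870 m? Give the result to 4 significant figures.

604.5 s

With no inflow, A dh/dt = −0.004114 √h.
∫ h^(−1/2) dh = −(0.004114/A) ∫ dt, giving 2√h = 2√h₀ − (0.004114/A) t.
t = 2A(√h₀ − √h)/0.004114 = 2·2.523·(√1.585 − √0.5870)/0.004114
  = 5.04600 × (1.25897 − 0.766159) / 0.004114 = 604.451 s.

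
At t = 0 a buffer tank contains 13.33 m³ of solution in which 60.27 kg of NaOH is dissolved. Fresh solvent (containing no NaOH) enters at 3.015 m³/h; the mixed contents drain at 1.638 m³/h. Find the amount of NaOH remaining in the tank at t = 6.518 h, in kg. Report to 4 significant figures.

32.67 kg

Let m(t) be the amount of NaOH. Volume: V(t) = V₀ + (Q_in − Q_out) t = 13.33 + 1.37700 t; V(6.518) = 22.3053 m³.
No NaOH enters, so dm/dt = −Q_out · (m/V).
Separate: dm/m = −Q_out dt/V(t) ⇒ ln(m/m₀) = −(Q_out/(Q_in−Q_out)) ln(V/V₀).
m = m₀ (V₀/V)^(Q_out/(Q_in−Q_out)) = 60.27 × (13.33/22.3053)^(1.18954) = 32.6698 kg.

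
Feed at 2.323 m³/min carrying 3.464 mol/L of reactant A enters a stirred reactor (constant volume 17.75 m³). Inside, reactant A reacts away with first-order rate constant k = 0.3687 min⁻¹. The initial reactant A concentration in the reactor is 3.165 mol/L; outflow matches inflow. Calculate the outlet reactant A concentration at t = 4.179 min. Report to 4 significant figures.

V dC/dt = Q(C_in − C) − k V C.
dC/dt = (Q/V) C_in − (Q/V + k) C; effective rate a = Q/V + k = 0.130873 + 0.3687 = 0.499573 min⁻¹.
C_ss = Q C_in/(Q + kV) = 0.907464 mol/L; C(t) = C_ss + (C₀ − C_ss) e^(−a t).
C(4.179) = 0.907464 + (2.25754)·e^(−0.499573·4.179) = 0.907464 + (2.25754)·0.123970 = 1.18733 mol/L.

1.187 mol/L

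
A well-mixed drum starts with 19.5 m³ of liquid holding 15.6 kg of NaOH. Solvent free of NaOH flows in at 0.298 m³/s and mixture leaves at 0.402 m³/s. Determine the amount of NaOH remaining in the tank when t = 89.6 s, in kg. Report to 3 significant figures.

Let m(t) be the amount of NaOH. Volume: V(t) = V₀ + (Q_in − Q_out) t = 19.5 − 0.10400 t; V(89.6) = 10.182 m³.
Species balance (pure solvent in): dm/dt = −Q_out · m/V(t).
dm/m = −Q_out dt/(V₀ − 0.10400 t); integrating gives ln(m/m₀) = −(Q_out/(Q_in−Q_out)) ln(V/V₀).
m = m₀ (V₀/V)^(Q_out/(Q_in−Q_out)) = 15.6 × (19.5/10.182)^(-3.8654) = 1.2654 kg.

1.27 kg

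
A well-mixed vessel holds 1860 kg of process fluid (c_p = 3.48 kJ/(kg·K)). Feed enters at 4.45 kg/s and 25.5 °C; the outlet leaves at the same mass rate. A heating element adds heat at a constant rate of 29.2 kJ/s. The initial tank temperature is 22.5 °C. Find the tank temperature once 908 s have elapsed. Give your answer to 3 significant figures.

26.8 °C

Heat balance on the well-mixed liquid: M c_p dT/dt = ṁ c_p (T_in − T) + 29.2.
Rearrange: dT/dt = (T_ss − T)/τ with τ = M/ṁ = 417.98 s and T_ss = T_in + Q̇/(ṁ c_p) = 27.386 °C.
Integrating: T(t) = T_ss + (T₀ − T_ss) e^(−t/τ).
T(908) = 27.386 + (-4.8856)·e^(−908/417.98) = 27.386 + (-4.8856)·0.11391 = 26.829 °C.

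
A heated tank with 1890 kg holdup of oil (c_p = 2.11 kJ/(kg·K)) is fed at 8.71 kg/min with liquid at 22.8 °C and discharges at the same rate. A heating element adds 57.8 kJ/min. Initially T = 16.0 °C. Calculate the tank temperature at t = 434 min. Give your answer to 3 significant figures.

24.6 °C

Heat balance on the well-mixed liquid: M c_p dT/dt = ṁ c_p (T_in − T) + 57.8.
τ = M/ṁ = 216.99 min; T_ss = T_in + Q̇/(ṁ c_p) = 22.8 + 57.8/(8.71·2.11) = 25.945 °C.
Solution: T(t) = T_ss + (T₀ − T_ss) e^(−t/τ).
T(434) = 25.945 + (-9.9450)·e^(−434/216.99) = 25.945 + (-9.9450)·0.13533 = 24.599 °C.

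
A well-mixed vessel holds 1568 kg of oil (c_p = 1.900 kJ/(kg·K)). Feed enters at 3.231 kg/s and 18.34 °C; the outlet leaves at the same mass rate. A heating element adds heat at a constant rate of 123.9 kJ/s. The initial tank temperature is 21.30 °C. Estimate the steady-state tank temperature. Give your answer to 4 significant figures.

38.52 °C

Heat balance on the well-mixed liquid: M c_p dT/dt = ṁ c_p (T_in − T) + 123.9.
At steady state dT/dt = 0 ⇒ T_ss = T_in + Q̇/(ṁ c_p) = 18.34 + 123.9/(3.231·1.900) = 38.5228 °C.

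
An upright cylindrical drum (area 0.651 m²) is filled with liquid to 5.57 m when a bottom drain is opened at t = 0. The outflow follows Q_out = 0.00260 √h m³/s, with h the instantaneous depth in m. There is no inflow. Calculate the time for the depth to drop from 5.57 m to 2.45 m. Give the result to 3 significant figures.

With no inflow, A dh/dt = −0.00260 √h.
Separate and integrate: 2(√h − √h₀) = −(0.00260/A) t.
t = 2A(√h₀ − √h)/0.00260 = 2·0.651·(√5.57 − √2.45)/0.00260
  = 1.3020 × (2.3601 − 1.5652) / 0.00260 = 398.03 s.

398 s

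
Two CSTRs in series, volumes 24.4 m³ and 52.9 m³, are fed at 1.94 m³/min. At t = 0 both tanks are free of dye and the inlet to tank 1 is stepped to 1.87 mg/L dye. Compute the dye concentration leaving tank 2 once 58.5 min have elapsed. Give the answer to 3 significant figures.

1.48 mg/L

Species balance on tank i: dCᵢ/dt = (Cᵢ₋₁ − Cᵢ)/τᵢ with τᵢ = Vᵢ/Q.
τ₁ = 24.4/1.94 = 12.577 min; τ₂ = 52.9/1.94 = 27.268 min.
Solving the cascade with C₁(0)=C₂(0)=0 gives C₂(t) = C_in[1 − (τ₁ e^(−t/τ₁) − τ₂ e^(−t/τ₂))/(τ₁ − τ₂)].
At t = 58.5: e^(−t/τ₁) = 0.0095499, e^(−t/τ₂) = 0.11702.
C₂ = 1.87·[1 − (12.577·0.0095499 − 27.268·0.11702)/(-14.691)] = 1.87·0.79096 = 1.4791 mg/L.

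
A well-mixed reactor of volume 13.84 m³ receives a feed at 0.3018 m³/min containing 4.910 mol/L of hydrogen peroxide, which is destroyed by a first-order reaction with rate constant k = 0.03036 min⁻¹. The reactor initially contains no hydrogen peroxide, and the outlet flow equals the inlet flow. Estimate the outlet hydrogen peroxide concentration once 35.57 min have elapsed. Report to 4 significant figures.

Accumulation = in − out − consumed: V dC/dt = Q C_in − Q C − k V C.
This is linear with rate a = Q/V + k = 0.0521664 min⁻¹.
C_ss = Q C_in/(Q + kV) = 2.05246 mol/L; C(t) = C_ss + (C₀ − C_ss) e^(−a t).
C(35.57) = 2.05246 + (-2.05246)·e^(−0.0521664·35.57) = 2.05246 + (-2.05246)·0.156366 = 1.73152 mol/L.

1.732 mol/L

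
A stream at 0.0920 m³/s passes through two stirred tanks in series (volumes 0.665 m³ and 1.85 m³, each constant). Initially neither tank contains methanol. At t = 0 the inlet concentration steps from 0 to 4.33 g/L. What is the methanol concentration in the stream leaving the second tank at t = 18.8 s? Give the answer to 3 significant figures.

1.86 g/L

Time constants: τᵢ = Vᵢ/Q for each well-mixed tank.
τ₁ = 0.665/0.0920 = 7.2283 s; τ₂ = 1.85/0.0920 = 20.109 s.
Tank 1: C₁ = C_in(1 − e^(−t/τ₁)). Tank 2 (τ₁ ≠ τ₂): C₂ = C_in[1 − (τ₁ e^(−t/τ₁) − τ₂ e^(−t/τ₂))/(τ₁ − τ₂)].
At t = 18.8: e^(−t/τ₁) = 0.074207, e^(−t/τ₂) = 0.39262.
C₂ = 4.33·[1 − (7.2283·0.074207 − 20.109·0.39262)/(-12.880)] = 4.33·0.42870 = 1.8563 g/L.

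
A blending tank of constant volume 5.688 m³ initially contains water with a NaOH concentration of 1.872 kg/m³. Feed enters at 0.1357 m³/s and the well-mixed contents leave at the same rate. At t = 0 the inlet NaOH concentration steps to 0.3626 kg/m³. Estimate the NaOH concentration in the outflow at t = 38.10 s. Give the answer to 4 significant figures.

0.9708 kg/m³

Species balance on the tank: V dC/dt = Q(C_in − C).
So dC/dt = (C_in − C)/τ with τ = V/Q = 5.688/0.1357 = 41.9160 s.
Integrating: C(t) = C_in + (C₀ − C_in) e^(−t/τ).
C(38.10) = 0.3626 + (1.872 − 0.3626)·e^(−38.10/41.9160) = 0.3626 + (1.50940)·0.402943 = 0.970802 kg/m³.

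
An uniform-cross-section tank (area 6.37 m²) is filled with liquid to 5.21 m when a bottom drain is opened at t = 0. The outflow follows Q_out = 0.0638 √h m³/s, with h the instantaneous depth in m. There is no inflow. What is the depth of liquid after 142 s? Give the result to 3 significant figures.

A dh/dt = −Q_out = −0.0638 √h.
Separate and integrate: 2(√h − √h₀) = −(0.0638/A) t.
√h = √5.21 − 0.0638·142/(2·6.37) = 2.2825 − 0.71111 = 1.5714.
h = 1.5714² = 2.4694 m.

2.47 m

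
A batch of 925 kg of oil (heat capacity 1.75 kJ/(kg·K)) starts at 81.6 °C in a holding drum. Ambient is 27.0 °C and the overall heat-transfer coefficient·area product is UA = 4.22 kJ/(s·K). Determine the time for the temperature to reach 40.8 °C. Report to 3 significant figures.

528 s

Heat balance on the well-mixed liquid: M c_p dT/dt = −UA(T − T_amb).
τ = M c_p/UA = 383.59 s; T_ss = T_amb = 27.000 °C.
T(t) = T_ss + (T₀ − T_ss)e^(−t/τ); set T = 40.8:
t = −τ ln[(T − T_ss)/(T₀ − T_ss)] = −383.59 · ln(0.25275) = 527.58 s.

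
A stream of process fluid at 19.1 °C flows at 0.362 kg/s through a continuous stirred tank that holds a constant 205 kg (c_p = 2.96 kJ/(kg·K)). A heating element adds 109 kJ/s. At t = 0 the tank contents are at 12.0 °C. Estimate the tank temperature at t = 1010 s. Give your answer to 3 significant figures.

M c_p dT/dt = ṁ c_p (T_in − T) + Q̇.
τ = M/ṁ = 566.30 s; T_ss = T_in + Q̇/(ṁ c_p) = 19.1 + 109/(0.362·2.96) = 120.82 °C.
This is linear first-order; T(t) = T_ss + (T₀ − T_ss) e^(−t/τ).
T(1010) = 120.82 + (-108.82)·e^(−1010/566.30) = 120.82 + (-108.82)·0.16805 = 102.54 °C.

103 °C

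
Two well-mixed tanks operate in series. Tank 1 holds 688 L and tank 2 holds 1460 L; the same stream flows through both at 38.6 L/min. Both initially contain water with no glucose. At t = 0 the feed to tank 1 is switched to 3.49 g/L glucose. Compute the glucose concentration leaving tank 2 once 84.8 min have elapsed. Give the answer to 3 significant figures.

Species balance on tank i: dCᵢ/dt = (Cᵢ₋₁ − Cᵢ)/τᵢ with τᵢ = Vᵢ/Q.
τ₁ = 688/38.6 = 17.824 min; τ₂ = 1460/38.6 = 37.824 min.
Tank 1: C₁ = C_in(1 − e^(−t/τ₁)). Tank 2 (τ₁ ≠ τ₂): C₂ = C_in[1 − (τ₁ e^(−t/τ₁) − τ₂ e^(−t/τ₂))/(τ₁ − τ₂)].
At t = 84.8: e^(−t/τ₁) = 0.0085856, e^(−t/τ₂) = 0.10625.
C₂ = 3.49·[1 − (17.824·0.0085856 − 37.824·0.10625)/(-20.000)] = 3.49·0.80671 = 2.8154 g/L.

2.82 g/L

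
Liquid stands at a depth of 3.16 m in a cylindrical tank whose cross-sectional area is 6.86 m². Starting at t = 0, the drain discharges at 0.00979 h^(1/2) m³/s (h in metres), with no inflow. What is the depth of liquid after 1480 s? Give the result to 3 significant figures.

With no inflow, A dh/dt = −0.00979 √h.
This is separable: 2 d(√h)/dt = −0.00979/A, so √h = √h₀ − (0.00979/(2A)) t.
√h = √3.16 − 0.00979·1480/(2·6.86) = 1.7776 − 1.0561 = 0.72157.
h = 0.72157² = 0.52067 m.

0.521 m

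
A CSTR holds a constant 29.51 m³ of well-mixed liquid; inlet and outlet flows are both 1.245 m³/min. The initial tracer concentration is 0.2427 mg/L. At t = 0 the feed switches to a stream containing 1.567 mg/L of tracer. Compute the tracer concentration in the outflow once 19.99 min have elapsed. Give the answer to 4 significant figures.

0.9972 mg/L

Unsteady species balance (constant V, well mixed): V dC/dt = Q(C_in − C).
Time constant τ = V/Q = 29.51/1.245 = 23.7028 min.
Solution: C(t) = C_in + (C₀ − C_in) e^(−t/τ).
C(19.99) = 1.567 + (0.2427 − 1.567)·e^(−19.99/23.7028) = 1.567 + (-1.32430)·0.430262 = 0.997203 mg/L.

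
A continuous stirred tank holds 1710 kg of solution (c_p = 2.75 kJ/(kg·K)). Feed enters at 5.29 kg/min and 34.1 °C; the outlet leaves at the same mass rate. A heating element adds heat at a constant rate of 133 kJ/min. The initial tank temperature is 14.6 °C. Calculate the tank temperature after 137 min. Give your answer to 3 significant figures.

Heat balance on the well-mixed liquid: M c_p dT/dt = ṁ c_p (T_in − T) + 133.
τ = M/ṁ = 323.25 min; T_ss = T_in + Q̇/(ṁ c_p) = 34.1 + 133/(5.29·2.75) = 43.242 °C.
T approaches T_ss exponentially: T(t) = T_ss + (T₀ − T_ss) e^(−t/τ).
T(137) = 43.242 + (-28.642)·e^(−137/323.25) = 43.242 + (-28.642)·0.65454 = 24.495 °C.

24.5 °C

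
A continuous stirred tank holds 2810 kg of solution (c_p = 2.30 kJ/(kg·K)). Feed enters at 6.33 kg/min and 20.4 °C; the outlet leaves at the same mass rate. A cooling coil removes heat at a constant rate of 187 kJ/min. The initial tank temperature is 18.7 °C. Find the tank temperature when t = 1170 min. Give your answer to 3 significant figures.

8.35 °C

First-law balance (no shaft work): M c_p dT/dt = ṁ c_p (T_in − T) − 187.
τ = M/ṁ = 443.92 min; T_ss = T_in − Q̇/(ṁ c_p) = 20.4 − 187/(6.33·2.30) = 7.5557 °C.
Solution: T(t) = T_ss + (T₀ − T_ss) e^(−t/τ).
T(1170) = 7.5557 + (11.144)·e^(−1170/443.92) = 7.5557 + (11.144)·0.071674 = 8.3545 °C.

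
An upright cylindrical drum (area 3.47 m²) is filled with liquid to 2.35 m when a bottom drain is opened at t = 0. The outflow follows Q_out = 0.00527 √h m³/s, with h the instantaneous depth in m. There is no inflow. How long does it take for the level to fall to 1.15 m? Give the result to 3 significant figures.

607 s

Unsteady balance on liquid volume: A dh/dt = −0.00527 √h.
∫ h^(−1/2) dh = −(0.00527/A) ∫ dt, giving 2√h = 2√h₀ − (0.00527/A) t.
t = 2A(√h₀ − √h)/0.00527 = 2·3.47·(√2.35 − √1.15)/0.00527
  = 6.9400 × (1.5330 − 1.0724) / 0.00527 = 606.55 s.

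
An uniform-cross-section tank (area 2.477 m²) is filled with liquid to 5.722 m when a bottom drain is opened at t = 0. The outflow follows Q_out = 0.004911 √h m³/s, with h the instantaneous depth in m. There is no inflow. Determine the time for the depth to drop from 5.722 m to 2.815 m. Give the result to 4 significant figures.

720.5 s

A dh/dt = −Q_out = −0.004911 √h.
∫ h^(−1/2) dh = −(0.004911/A) ∫ dt, giving 2√h = 2√h₀ − (0.004911/A) t.
t = 2A(√h₀ − √h)/0.004911 = 2·2.477·(√5.722 − √2.815)/0.004911
  = 4.95400 × (2.39207 − 1.67780) / 0.004911 = 720.528 s.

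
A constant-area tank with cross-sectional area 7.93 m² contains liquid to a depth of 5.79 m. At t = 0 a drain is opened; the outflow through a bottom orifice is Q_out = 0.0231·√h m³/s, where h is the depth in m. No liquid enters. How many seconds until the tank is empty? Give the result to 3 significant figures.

Unsteady balance on liquid volume: A dh/dt = −0.0231 √h.
Separate and integrate: 2(√h − √h₀) = −(0.0231/A) t.
Set h = 0: 2√h₀ = (0.0231/A) t_empty ⇒ t_empty = 2A√h₀/0.0231.
t_empty = 2·7.93·√5.79/0.0231 = 15.860·2.4062/0.0231 = 1652.1 s.

1650 s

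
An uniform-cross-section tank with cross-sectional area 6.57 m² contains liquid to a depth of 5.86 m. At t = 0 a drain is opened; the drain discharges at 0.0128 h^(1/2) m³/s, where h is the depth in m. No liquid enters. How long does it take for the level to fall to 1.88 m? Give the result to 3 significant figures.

Unsteady balance on liquid volume: A dh/dt = −0.0128 √h.
This is separable: 2 d(√h)/dt = −0.0128/A, so √h = √h₀ − (0.0128/(2A)) t.
t = 2A(√h₀ − √h)/0.0128 = 2·6.57·(√5.86 − √1.88)/0.0128
  = 13.140 × (2.4207 − 1.3711) / 0.0128 = 1077.5 s.

1080 s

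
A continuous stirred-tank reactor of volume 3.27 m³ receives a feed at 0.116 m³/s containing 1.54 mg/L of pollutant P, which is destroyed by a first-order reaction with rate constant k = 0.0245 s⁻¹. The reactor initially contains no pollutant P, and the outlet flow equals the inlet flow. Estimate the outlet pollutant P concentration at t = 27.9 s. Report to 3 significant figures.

Species balance: V dC/dt = Q C_in − Q C − k V C.
dC/dt = (Q/V) C_in − (Q/V + k) C; effective rate a = Q/V + k = 0.035474 + 0.0245 = 0.059974 s⁻¹.
C_ss = Q C_in/(Q + kV) = 0.91089 mg/L; C(t) = C_ss + (C₀ − C_ss) e^(−a t).
C(27.9) = 0.91089 + (-0.91089)·e^(−0.059974·27.9) = 0.91089 + (-0.91089)·0.18763 = 0.73998 mg/L.

0.740 mg/L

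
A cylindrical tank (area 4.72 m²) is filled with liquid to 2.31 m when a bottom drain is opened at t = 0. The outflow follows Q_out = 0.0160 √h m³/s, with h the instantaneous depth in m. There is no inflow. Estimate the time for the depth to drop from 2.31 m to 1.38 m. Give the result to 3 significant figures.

204 s

With no inflow, A dh/dt = −0.0160 √h.
∫ h^(−1/2) dh = −(0.0160/A) ∫ dt, giving 2√h = 2√h₀ − (0.0160/A) t.
t = 2A(√h₀ − √h)/0.0160 = 2·4.72·(√2.31 − √1.38)/0.0160
  = 9.4400 × (1.5199 − 1.1747) / 0.0160 = 203.63 s.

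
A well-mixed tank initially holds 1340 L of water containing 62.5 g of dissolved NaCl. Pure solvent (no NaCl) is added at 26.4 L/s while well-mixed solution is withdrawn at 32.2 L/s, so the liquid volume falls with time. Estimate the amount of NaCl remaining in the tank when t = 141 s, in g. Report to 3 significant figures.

Total volume: dV/dt = Q_in − Q_out = -5.8000 L/s, so V(t) = 1340 − 5.8000 t and V(141) = 522.20 L.
No NaCl enters, so dm/dt = −Q_out · (m/V).
dm/m = −Q_out dt/(V₀ − 5.8000 t); integrating gives ln(m/m₀) = −(Q_out/(Q_in−Q_out)) ln(V/V₀).
m = m₀ (V₀/V)^(Q_out/(Q_in−Q_out)) = 62.5 × (1340/522.20)^(-5.5517) = 0.33399 g.

0.334 g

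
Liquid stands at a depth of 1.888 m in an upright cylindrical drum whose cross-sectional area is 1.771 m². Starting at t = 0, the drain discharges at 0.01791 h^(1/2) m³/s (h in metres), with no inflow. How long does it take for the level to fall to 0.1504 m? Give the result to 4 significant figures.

Unsteady balance on liquid volume: A dh/dt = −0.01791 √h.
Separate and integrate: 2(√h − √h₀) = −(0.01791/A) t.
t = 2A(√h₀ − √h)/0.01791 = 2·1.771·(√1.888 − √0.1504)/0.01791
  = 3.54200 × (1.37405 − 0.387814) / 0.01791 = 195.044 s.

195.0 s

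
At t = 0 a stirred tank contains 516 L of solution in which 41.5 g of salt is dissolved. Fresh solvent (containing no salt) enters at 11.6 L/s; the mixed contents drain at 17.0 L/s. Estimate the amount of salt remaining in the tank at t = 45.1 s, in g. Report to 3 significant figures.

Total volume: dV/dt = Q_in − Q_out = -5.4000 L/s, so V(t) = 516 − 5.4000 t and V(45.1) = 272.46 L.
No salt enters, so dm/dt = −Q_out · (m/V).
Separate: dm/m = −Q_out dt/V(t) ⇒ ln(m/m₀) = −(Q_out/(Q_in−Q_out)) ln(V/V₀).
m = m₀ (V₀/V)^(Q_out/(Q_in−Q_out)) = 41.5 × (516/272.46)^(-3.1481) = 5.5580 g.

5.56 g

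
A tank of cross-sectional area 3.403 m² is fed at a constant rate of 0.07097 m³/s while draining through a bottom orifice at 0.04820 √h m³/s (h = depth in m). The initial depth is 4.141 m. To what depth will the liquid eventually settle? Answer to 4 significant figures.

Level balance: A dh/dt = 0.07097 − 0.04820 √h. Setting dh/dt = 0:
Q_in = 0.04820 √h_ss ⇒ √h_ss = 0.07097/0.04820 = 1.47241.
h_ss = 1.47241² = 2.16798 m. (Since h₀ = 4.141 m > h_ss, the level will fall toward this value.)

2.168 m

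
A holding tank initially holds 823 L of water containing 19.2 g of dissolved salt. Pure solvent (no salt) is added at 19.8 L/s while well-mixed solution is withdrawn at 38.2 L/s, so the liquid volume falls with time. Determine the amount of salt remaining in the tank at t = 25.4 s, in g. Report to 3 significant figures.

3.36 g

Total volume: dV/dt = Q_in − Q_out = -18.400 L/s, so V(t) = 823 − 18.400 t and V(25.4) = 355.64 L.
No salt enters, so dm/dt = −Q_out · (m/V).
Separate: dm/m = −Q_out dt/V(t) ⇒ ln(m/m₀) = −(Q_out/(Q_in−Q_out)) ln(V/V₀).
m = m₀ (V₀/V)^(Q_out/(Q_in−Q_out)) = 19.2 × (823/355.64)^(-2.0761) = 3.3635 g.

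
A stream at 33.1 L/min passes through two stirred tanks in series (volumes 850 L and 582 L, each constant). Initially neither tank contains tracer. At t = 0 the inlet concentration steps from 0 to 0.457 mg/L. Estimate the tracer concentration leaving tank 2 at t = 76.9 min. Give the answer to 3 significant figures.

0.397 mg/L

Each tank obeys Vᵢ dCᵢ/dt = Q(Cᵢ₋₁ − Cᵢ), so τᵢ = Vᵢ/Q.
τ₁ = 850/33.1 = 25.680 min; τ₂ = 582/33.1 = 17.583 min.
Solving the cascade with C₁(0)=C₂(0)=0 gives C₂(t) = C_in[1 − (τ₁ e^(−t/τ₁) − τ₂ e^(−t/τ₂))/(τ₁ − τ₂)].
At t = 76.9: e^(−t/τ₁) = 0.050058, e^(−t/τ₂) = 0.012607.
C₂ = 0.457·[1 − (25.680·0.050058 − 17.583·0.012607)/(8.0967)] = 0.457·0.86861 = 0.39696 mg/L.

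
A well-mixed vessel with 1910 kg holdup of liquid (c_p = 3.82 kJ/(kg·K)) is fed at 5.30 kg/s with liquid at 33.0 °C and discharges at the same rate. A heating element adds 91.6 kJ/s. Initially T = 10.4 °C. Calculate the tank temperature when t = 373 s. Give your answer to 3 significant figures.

Energy balance: M c_p dT/dt = ṁ c_p (T_in − T) + 91.6.
τ = M/ṁ = 360.38 s; T_ss = T_in + Q̇/(ṁ c_p) = 33.0 + 91.6/(5.30·3.82) = 37.524 °C.
This is linear first-order; T(t) = T_ss + (T₀ − T_ss) e^(−t/τ).
T(373) = 37.524 + (-27.124)·e^(−373/360.38) = 37.524 + (-27.124)·0.35522 = 27.889 °C.

27.9 °C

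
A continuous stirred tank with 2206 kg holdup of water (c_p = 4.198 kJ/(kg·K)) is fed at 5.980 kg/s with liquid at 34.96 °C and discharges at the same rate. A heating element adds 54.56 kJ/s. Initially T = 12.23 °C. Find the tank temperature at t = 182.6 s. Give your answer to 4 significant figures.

21.95 °C

M c_p dT/dt = ṁ c_p (T_in − T) + Q̇.
τ = M/ṁ = 368.896 s; T_ss = T_in + Q̇/(ṁ c_p) = 34.96 + 54.56/(5.980·4.198) = 37.1334 °C.
Solution: T(t) = T_ss + (T₀ − T_ss) e^(−t/τ).
T(182.6) = 37.1334 + (-24.9034)·e^(−182.6/368.896) = 37.1334 + (-24.9034)·0.609577 = 21.9528 °C.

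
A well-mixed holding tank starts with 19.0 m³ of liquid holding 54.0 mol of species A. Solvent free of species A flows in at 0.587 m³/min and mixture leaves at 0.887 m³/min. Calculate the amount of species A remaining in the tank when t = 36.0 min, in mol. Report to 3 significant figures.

Let m(t) be the amount of species A. Volume: V(t) = V₀ + (Q_in − Q_out) t = 19.0 − 0.30000 t; V(36.0) = 8.2000 m³.
Solute balance: dm/dt = 0 − Q_out C = −Q_out m/V(t).
dm/m = −Q_out dt/(V₀ − 0.30000 t); integrating gives ln(m/m₀) = −(Q_out/(Q_in−Q_out)) ln(V/V₀).
m = m₀ (V₀/V)^(Q_out/(Q_in−Q_out)) = 54.0 × (19.0/8.2000)^(-2.9567) = 4.5018 mol.

4.50 mol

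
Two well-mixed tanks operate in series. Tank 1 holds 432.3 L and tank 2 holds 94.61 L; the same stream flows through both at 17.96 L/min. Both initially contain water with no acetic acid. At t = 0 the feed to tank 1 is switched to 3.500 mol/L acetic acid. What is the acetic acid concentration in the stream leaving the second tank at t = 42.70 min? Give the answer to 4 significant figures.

2.740 mol/L

Species balance on tank i: dCᵢ/dt = (Cᵢ₋₁ − Cᵢ)/τᵢ with τᵢ = Vᵢ/Q.
τ₁ = 432.3/17.96 = 24.0702 min; τ₂ = 94.61/17.96 = 5.26782 min.
Solving the cascade with C₁(0)=C₂(0)=0 gives C₂(t) = C_in[1 − (τ₁ e^(−t/τ₁) − τ₂ e^(−t/τ₂))/(τ₁ − τ₂)].
At t = 42.70: e^(−t/τ₁) = 0.169656, e^(−t/τ₂) = 0.000301776.
C₂ = 3.500·[1 − (24.0702·0.169656 − 5.26782·0.000301776)/(18.8023)] = 3.500·0.782896 = 2.74014 mol/L.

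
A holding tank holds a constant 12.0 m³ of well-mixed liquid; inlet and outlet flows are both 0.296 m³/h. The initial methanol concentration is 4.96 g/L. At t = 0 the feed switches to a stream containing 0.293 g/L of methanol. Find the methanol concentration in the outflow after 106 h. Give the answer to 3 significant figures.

Mass balance on the solute (V constant): V dC/dt = Q(C_in − C).
Time constant τ = V/Q = 12.0/0.296 = 40.541 h.
Integrating: C(t) = C_in + (C₀ − C_in) e^(−t/τ).
C(106) = 0.293 + (4.96 − 0.293)·e^(−106/40.541) = 0.293 + (4.6670)·0.073192 = 0.63459 g/L.

0.635 g/L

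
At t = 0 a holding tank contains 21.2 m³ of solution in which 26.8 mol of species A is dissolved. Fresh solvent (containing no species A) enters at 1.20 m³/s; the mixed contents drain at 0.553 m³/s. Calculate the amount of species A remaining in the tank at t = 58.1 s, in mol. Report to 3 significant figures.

11.2 mol

Let m(t) be the amount of species A. Volume: V(t) = V₀ + (Q_in − Q_out) t = 21.2 + 0.64700 t; V(58.1) = 58.791 m³.
Solute balance: dm/dt = 0 − Q_out C = −Q_out m/V(t).
dm/m = −Q_out dt/(V₀ + 0.64700 t); integrating gives ln(m/m₀) = −(Q_out/(Q_in−Q_out)) ln(V/V₀).
m = m₀ (V₀/V)^(Q_out/(Q_in−Q_out)) = 26.8 × (21.2/58.791)^(0.85471) = 11.208 mol.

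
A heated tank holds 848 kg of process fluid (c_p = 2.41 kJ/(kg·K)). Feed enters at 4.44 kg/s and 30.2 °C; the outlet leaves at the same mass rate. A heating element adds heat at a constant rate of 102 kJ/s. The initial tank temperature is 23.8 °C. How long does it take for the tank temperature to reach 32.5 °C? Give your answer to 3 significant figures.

151 s

M c_p dT/dt = ṁ c_p (T_in − T) + Q̇.
τ = M/ṁ = 190.99 s; T_ss = T_in + Q̇/(ṁ c_p) = 39.732 °C.
T(t) = T_ss + (T₀ − T_ss) e^(−t/τ). Set T = 32.5:
e^(−t/τ) = (32.5 − 39.732)/(23.8 − 39.732) = 0.45394
t = −190.99 · ln(0.45394) = 150.84 s.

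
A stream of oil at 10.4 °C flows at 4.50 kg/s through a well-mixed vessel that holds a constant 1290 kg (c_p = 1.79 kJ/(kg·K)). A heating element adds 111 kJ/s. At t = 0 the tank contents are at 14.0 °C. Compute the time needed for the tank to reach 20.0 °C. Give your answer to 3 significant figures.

Energy balance: M c_p dT/dt = ṁ c_p (T_in − T) + 111.
τ = M/ṁ = 286.67 s; T_ss = T_in + Q̇/(ṁ c_p) = 24.180 °C.
T(t) = T_ss + (T₀ − T_ss) e^(−t/τ). Set T = 20.0:
e^(−t/τ) = (20.0 − 24.180)/(14.0 − 24.180) = 0.41062
t = −286.67 · ln(0.41062) = 255.16 s.

255 s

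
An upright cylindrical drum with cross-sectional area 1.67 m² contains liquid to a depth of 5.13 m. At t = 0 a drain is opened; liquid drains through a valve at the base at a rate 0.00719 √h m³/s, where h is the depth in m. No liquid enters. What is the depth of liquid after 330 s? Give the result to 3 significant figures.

With no inflow, A dh/dt = −0.00719 √h.
∫ h^(−1/2) dh = −(0.00719/A) ∫ dt, giving 2√h = 2√h₀ − (0.00719/A) t.
√h = √5.13 − 0.00719·330/(2·1.67) = 2.2650 − 0.71039 = 1.5546.
h = 1.5546² = 2.4167 m.

2.42 m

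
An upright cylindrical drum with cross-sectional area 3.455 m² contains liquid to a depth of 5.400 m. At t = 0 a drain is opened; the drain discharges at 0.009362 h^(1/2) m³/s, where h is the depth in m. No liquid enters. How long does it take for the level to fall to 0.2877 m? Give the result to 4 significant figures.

1319 s

With no inflow, A dh/dt = −0.009362 √h.
This is separable: 2 d(√h)/dt = −0.009362/A, so √h = √h₀ − (0.009362/(2A)) t.
t = 2A(√h₀ − √h)/0.009362 = 2·3.455·(√5.400 − √0.2877)/0.009362
  = 6.91000 × (2.32379 − 0.536377) / 0.009362 = 1319.27 s.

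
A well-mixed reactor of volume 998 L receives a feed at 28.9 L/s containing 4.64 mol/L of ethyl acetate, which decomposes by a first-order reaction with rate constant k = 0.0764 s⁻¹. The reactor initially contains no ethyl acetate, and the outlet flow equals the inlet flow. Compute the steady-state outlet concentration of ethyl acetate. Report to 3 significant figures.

1.28 mol/L

Accumulation = in − out − consumed: V dC/dt = Q C_in − Q C − k V C.
Steady state (dC/dt = 0): C_ss = Q C_in/(Q + kV) = C_in/(1 + kV/Q).
C_ss = 28.9·4.64/(28.9 + 0.0764·998) = 134.10/105.15 = 1.2753 mol/L.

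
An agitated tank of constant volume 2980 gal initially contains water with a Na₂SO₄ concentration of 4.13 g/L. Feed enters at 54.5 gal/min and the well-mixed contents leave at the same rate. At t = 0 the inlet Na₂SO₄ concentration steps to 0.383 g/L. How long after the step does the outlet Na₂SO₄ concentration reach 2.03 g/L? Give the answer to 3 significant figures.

44.9 min

Species balance: V dC/dt = Q(C_in − C) ⇒ τ = V/Q = 54.679 min.
C(t) = C_in + (C₀ − C_in) e^(−t/τ). Set C = 2.03 and solve for t:
e^(−t/τ) = (C − C_in)/(C₀ − C_in) = (2.03 − 0.383)/(4.13 − 0.383) = 0.43955
t = −τ ln(…) = 54.679 × 0.82200 = 44.946 min.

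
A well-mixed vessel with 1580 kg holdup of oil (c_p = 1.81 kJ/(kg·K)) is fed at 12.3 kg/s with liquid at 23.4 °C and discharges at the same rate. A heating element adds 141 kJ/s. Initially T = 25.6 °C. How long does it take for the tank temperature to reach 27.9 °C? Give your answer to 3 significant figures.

104 s

Heat balance on the well-mixed liquid: M c_p dT/dt = ṁ c_p (T_in − T) + 141.
τ = M/ṁ = 128.46 s; T_ss = T_in + Q̇/(ṁ c_p) = 29.733 °C.
T(t) = T_ss + (T₀ − T_ss) e^(−t/τ). Set T = 27.9:
e^(−t/τ) = (27.9 − 29.733)/(25.6 − 29.733) = 0.44355
t = −128.46 · ln(0.44355) = 104.43 s.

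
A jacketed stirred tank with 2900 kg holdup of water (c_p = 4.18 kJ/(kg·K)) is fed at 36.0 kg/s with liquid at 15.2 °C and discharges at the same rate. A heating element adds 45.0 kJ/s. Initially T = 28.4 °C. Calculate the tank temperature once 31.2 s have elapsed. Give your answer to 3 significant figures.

M c_p dT/dt = ṁ c_p (T_in − T) + Q̇.
τ = M/ṁ = 80.556 s; T_ss = T_in + Q̇/(ṁ c_p) = 15.2 + 45.0/(36.0·4.18) = 15.499 °C.
Solution: T(t) = T_ss + (T₀ − T_ss) e^(−t/τ).
T(31.2) = 15.499 + (12.901)·e^(−31.2/80.556) = 15.499 + (12.901)·0.67888 = 24.257 °C.

24.3 °C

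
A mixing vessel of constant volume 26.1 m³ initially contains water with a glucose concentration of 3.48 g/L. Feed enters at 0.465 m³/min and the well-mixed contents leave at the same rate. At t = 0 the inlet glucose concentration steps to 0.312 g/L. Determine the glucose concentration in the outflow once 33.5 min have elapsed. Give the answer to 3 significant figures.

2.06 g/L

Unsteady species balance (constant V, well mixed): V dC/dt = Q(C_in − C).
Rewrite as dC/dt + C/τ = C_in/τ, τ = V/Q = 56.129 min.
Integrating: C(t) = C_in + (C₀ − C_in) e^(−t/τ).
C(33.5) = 0.312 + (3.48 − 0.312)·e^(−33.5/56.129) = 0.312 + (3.1680)·0.55055 = 2.0561 g/L.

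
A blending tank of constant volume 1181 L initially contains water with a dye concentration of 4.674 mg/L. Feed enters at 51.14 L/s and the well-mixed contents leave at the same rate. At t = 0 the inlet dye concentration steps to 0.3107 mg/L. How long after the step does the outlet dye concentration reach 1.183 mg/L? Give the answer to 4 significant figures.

Species balance: V dC/dt = Q(C_in − C) ⇒ τ = V/Q = 23.0935 s.
C(t) = C_in + (C₀ − C_in) e^(−t/τ). Set C = 1.183 and solve for t:
e^(−t/τ) = (C − C_in)/(C₀ − C_in) = (1.183 − 0.3107)/(4.674 − 0.3107) = 0.199917
t = −τ ln(…) = 23.0935 × 1.60985 = 37.1770 s.

37.18 s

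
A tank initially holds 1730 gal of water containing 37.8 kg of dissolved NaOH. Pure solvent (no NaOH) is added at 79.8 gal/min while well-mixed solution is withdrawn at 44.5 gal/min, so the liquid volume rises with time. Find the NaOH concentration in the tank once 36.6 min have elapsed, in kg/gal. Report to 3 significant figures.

0.00619 kg/gal

Total volume: dV/dt = Q_in − Q_out = 35.300 gal/min, so V(t) = 1730 + 35.300 t and V(36.6) = 3022.0 gal.
Species balance (pure solvent in): dm/dt = −Q_out · m/V(t).
dm/m = −Q_out dt/(V₀ + 35.300 t); integrating gives ln(m/m₀) = −(Q_out/(Q_in−Q_out)) ln(V/V₀).
m = m₀ (V₀/V)^(Q_out/(Q_in−Q_out)) = 37.8 × (1730/3022.0)^(1.2606) = 18.712 kg.
C = m/V = 18.712/3022.0 = 0.0061918 kg/gal.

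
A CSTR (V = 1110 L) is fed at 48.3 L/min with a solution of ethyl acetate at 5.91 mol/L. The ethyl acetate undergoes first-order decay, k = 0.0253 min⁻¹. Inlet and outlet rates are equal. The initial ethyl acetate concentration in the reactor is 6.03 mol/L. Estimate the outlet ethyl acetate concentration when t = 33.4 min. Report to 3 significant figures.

Accumulation = in − out − consumed: V dC/dt = Q C_in − Q C − k V C.
This is linear with rate a = Q/V + k = 0.068814 min⁻¹.
C_ss = Q C_in/(Q + kV) = 3.7371 mol/L; C(t) = C_ss + (C₀ − C_ss) e^(−a t).
C(33.4) = 3.7371 + (2.2929)·e^(−0.068814·33.4) = 3.7371 + (2.2929)·0.10042 = 3.9674 mol/L.

3.97 mol/L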